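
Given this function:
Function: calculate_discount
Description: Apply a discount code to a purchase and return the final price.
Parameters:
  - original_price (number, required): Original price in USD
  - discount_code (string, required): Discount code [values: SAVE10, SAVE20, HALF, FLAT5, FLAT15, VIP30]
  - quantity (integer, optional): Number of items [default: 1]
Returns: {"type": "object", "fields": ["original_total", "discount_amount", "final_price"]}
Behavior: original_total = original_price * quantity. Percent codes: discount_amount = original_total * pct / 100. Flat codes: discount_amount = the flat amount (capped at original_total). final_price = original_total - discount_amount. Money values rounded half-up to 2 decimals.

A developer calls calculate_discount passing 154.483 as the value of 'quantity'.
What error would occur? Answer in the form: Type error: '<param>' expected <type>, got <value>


Spec: 'quantity' is declared as integer; 154.483 is a non-integer number.
Type error: 'quantity' expected integer, got 154.483


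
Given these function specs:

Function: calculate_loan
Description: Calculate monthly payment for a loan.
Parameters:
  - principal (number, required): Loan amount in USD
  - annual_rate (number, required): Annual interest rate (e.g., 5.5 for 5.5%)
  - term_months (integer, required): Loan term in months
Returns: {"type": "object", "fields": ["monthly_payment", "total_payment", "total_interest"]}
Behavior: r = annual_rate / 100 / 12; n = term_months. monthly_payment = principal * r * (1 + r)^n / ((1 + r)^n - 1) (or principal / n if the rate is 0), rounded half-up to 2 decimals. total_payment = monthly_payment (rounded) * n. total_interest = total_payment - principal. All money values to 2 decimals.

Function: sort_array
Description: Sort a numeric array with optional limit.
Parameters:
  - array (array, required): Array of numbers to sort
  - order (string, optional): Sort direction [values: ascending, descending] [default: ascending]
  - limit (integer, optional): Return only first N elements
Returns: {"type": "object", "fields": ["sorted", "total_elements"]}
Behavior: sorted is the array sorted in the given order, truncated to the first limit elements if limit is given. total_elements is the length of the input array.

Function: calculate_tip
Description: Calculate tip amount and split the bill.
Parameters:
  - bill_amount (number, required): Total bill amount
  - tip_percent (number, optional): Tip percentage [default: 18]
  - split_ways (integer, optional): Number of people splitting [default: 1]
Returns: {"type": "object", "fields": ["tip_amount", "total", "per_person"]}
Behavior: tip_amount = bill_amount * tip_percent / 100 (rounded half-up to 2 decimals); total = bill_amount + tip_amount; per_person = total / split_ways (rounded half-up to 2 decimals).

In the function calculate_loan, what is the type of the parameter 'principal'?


The calculate_loan spec declares:
  - principal (number, required): Loan amount in USD
Type:
number


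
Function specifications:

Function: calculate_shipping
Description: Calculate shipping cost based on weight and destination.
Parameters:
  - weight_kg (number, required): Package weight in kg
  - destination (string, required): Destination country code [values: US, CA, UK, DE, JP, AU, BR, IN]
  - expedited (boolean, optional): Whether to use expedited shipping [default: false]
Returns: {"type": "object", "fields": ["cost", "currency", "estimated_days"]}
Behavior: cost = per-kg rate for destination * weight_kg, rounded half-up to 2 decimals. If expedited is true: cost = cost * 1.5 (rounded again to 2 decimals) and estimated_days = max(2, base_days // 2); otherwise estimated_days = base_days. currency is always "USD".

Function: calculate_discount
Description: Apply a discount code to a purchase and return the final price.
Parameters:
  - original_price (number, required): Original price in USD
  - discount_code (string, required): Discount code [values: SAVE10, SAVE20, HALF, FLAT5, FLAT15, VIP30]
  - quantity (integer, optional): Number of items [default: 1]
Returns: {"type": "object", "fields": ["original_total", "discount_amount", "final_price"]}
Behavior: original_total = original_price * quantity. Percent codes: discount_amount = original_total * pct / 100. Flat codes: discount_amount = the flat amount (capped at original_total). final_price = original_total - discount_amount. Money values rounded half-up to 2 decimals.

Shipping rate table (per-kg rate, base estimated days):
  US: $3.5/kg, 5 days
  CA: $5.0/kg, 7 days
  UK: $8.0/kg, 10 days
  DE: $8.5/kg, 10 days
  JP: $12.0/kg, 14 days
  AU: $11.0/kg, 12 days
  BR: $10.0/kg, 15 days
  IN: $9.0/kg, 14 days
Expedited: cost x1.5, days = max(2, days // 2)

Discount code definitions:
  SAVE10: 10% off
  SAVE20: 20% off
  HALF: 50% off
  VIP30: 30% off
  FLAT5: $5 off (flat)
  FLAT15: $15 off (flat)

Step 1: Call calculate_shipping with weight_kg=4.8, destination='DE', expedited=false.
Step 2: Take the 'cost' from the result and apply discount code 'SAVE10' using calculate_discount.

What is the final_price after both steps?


Step 1: calculate_shipping(weight_kg=4.8, destination=DE, expedited=false)
  Rate for DE: $8.5/kg, base 10 days
  cost = 8.5 * 4.8 = 40.8 -> 40.80
  expedited not set/false: estimated_days = 10
  -> cost = 40.80 USD
Step 2: calculate_discount(original_price=40.8, discount_code=SAVE10, quantity=1)
  original_total = 40.8 * 1 = 40.80
  SAVE10 = 10% off: discount_amount = 40.80 * 10/100 = 4.08 -> 4.08
  final_price = 40.80 - 4.08 = 36.72
  -> final_price = 36.72
$36.72


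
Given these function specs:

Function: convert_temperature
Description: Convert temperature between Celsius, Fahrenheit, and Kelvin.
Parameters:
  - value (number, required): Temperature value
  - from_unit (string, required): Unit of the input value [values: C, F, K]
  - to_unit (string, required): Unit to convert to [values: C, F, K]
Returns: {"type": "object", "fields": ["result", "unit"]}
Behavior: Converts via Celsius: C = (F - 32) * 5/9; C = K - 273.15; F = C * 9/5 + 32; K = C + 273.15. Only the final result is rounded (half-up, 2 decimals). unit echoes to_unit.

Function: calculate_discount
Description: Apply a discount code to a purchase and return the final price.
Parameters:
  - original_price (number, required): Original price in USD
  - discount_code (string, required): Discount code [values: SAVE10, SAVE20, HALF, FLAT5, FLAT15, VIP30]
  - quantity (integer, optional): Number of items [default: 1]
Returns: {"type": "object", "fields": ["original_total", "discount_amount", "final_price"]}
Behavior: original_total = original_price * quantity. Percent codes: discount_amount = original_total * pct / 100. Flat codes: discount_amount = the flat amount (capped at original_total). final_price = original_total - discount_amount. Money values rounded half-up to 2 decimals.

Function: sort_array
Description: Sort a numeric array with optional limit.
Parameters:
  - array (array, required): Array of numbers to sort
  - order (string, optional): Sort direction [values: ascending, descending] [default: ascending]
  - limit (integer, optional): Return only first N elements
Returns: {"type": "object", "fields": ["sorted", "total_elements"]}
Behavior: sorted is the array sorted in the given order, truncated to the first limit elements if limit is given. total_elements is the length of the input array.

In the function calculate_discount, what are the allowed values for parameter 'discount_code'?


The calculate_discount spec declares:
  - discount_code (string, required): Discount code [values: SAVE10, SAVE20, HALF, FLAT5, FLAT15, VIP30]
Allowed values:
SAVE10, SAVE20, HALF, FLAT5, FLAT15, VIP30


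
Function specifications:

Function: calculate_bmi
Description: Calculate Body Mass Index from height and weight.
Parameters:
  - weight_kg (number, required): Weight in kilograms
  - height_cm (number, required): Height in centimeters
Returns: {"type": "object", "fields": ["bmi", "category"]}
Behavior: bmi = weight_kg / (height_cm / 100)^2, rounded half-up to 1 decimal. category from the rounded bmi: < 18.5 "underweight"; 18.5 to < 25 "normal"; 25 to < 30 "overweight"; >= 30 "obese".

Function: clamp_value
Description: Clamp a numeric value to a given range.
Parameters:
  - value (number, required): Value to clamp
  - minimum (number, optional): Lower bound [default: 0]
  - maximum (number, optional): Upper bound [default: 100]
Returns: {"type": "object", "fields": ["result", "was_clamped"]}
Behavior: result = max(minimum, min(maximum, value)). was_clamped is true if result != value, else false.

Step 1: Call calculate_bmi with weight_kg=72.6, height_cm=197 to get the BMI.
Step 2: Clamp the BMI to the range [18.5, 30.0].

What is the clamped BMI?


Step 1: calculate_bmi(weight_kg=72.6, height_cm=197)
  height_m = 197 / 100 = 1.97
  bmi = 72.6 / 1.97^2 = 72.6 / 3.8809 = 18.707001 -> 18.7
  18.5 <= 18.7 < 25 -> normal
  -> bmi = 18.7
Step 2: clamp_value(value=18.7, minimum=18.5, maximum=30.0)
  result = max(18.5, min(30.0, 18.7)) = max(18.5, 18.7) = 18.7
  was_clamped = (18.7 != 18.7) = false
  -> result = 18.7
18.7


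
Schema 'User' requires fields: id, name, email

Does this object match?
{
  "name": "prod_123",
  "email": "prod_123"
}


Checking required fields...
Missing: id
Invalid - missing required field 'id'


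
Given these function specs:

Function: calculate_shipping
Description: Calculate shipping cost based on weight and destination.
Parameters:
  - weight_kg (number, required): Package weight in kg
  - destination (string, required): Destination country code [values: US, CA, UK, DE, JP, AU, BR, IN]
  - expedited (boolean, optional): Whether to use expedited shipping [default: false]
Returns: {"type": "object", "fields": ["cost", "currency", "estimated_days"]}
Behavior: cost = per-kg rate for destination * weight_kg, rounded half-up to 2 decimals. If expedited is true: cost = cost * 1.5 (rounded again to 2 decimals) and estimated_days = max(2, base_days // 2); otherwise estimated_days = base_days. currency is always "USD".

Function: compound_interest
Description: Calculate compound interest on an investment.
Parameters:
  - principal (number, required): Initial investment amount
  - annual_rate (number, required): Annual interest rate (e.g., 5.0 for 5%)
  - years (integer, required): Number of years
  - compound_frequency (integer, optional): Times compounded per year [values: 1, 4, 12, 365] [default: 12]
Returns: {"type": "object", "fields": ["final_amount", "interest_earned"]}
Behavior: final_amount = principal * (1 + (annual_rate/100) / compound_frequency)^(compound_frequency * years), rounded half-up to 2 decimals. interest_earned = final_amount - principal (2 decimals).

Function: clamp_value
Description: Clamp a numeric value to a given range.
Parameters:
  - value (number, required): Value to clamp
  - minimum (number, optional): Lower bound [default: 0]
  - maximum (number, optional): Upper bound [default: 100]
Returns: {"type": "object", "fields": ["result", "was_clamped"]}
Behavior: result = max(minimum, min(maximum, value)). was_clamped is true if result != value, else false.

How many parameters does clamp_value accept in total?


Parameters of clamp_value: value (required), minimum (optional), maximum (optional)
Total:
3


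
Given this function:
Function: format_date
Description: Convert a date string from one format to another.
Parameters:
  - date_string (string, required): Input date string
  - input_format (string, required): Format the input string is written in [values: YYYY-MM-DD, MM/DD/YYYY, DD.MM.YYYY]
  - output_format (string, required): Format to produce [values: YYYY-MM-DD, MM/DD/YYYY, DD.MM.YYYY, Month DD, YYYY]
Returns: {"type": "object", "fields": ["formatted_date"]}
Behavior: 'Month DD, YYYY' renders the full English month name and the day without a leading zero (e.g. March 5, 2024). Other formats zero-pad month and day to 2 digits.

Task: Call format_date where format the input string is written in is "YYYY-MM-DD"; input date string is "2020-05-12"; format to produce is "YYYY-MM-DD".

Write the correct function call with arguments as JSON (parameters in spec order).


Mapping each described value to its parameter name:
  'Format the input string is written in' -> input_format = "YYYY-MM-DD"
  'Input date string' -> date_string = "2020-05-12"
  'Format to produce' -> output_format = "YYYY-MM-DD"
format_date({"date_string": "2020-05-12", "input_format": "YYYY-MM-DD", "output_format": "YYYY-MM-DD"})


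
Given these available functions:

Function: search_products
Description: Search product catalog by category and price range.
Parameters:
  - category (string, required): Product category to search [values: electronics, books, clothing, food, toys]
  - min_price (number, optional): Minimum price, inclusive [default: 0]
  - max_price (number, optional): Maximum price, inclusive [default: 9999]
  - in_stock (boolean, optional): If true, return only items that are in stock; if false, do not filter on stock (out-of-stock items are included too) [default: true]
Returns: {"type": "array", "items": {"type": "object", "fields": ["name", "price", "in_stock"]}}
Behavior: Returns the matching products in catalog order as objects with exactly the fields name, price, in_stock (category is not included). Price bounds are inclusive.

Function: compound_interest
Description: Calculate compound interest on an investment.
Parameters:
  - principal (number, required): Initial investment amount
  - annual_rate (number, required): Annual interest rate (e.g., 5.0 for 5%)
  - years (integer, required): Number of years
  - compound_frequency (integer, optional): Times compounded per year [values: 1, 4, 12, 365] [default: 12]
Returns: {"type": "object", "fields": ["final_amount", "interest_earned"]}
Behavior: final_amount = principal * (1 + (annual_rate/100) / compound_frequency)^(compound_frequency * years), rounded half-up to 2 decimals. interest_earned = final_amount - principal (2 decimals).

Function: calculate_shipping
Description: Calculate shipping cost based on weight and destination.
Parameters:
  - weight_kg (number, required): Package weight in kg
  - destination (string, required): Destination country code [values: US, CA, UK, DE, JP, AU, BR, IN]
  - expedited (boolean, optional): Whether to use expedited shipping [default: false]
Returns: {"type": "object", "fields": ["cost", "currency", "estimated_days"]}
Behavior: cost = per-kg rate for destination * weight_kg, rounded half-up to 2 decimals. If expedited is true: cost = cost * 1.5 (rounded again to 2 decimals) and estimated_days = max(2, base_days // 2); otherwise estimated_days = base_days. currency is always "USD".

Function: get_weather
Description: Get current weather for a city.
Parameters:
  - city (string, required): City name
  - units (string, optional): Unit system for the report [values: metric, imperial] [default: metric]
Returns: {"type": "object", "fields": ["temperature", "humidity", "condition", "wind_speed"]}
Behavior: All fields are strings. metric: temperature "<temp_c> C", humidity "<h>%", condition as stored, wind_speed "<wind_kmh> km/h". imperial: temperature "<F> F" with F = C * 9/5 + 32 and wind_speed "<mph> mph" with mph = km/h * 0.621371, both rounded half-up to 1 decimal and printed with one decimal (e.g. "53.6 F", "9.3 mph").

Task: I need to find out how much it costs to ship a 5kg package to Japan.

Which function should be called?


The task needs a function whose description is: Calculate shipping cost based on weight and destination.
calculate_shipping


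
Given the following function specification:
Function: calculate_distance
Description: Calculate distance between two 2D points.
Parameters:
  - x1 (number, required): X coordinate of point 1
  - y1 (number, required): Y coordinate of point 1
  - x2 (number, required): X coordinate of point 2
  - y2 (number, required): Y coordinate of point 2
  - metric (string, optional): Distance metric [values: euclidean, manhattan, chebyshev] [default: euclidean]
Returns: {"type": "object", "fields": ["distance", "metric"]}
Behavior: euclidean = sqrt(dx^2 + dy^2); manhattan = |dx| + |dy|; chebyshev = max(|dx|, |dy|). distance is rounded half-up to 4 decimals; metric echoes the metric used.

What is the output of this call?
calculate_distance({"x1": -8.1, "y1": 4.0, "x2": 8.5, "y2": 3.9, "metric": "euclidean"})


|dx| = |8.5 - -8.1| = 16.6; |dy| = |3.9 - 4| = 0.1
euclidean: sqrt(16.6^2 + 0.1^2) = sqrt(275.57) = 16.600301
Round to 4 decimals: 16.6003
Output:
{"distance": 16.6003, "metric": "euclidean"}


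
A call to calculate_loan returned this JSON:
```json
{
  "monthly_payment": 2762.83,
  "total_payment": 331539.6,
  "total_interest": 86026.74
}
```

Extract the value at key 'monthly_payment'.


2762.83


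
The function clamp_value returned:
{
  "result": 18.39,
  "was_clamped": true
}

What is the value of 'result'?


18.39


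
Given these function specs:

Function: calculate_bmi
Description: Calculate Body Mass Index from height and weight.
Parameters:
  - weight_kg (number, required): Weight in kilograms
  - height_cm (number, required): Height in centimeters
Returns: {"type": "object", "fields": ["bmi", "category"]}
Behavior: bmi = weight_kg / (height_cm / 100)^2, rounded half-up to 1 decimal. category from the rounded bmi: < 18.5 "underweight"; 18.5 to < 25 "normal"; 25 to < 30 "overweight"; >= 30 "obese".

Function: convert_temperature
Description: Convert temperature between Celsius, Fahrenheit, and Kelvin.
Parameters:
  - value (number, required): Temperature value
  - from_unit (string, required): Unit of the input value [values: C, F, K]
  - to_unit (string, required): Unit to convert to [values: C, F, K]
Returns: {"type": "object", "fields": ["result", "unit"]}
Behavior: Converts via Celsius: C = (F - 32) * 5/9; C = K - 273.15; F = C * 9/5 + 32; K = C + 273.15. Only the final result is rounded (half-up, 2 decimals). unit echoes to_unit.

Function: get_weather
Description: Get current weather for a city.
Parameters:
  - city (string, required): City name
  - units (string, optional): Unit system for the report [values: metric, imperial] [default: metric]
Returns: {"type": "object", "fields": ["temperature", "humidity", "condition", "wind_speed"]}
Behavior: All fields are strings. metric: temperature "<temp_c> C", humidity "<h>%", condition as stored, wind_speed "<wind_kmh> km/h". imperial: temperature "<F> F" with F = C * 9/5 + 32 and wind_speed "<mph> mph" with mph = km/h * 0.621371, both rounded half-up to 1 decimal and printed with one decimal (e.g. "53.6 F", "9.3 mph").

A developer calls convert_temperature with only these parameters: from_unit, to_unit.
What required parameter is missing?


Required parameters: value, from_unit, to_unit
Provided: from_unit, to_unit
Missing: value
value


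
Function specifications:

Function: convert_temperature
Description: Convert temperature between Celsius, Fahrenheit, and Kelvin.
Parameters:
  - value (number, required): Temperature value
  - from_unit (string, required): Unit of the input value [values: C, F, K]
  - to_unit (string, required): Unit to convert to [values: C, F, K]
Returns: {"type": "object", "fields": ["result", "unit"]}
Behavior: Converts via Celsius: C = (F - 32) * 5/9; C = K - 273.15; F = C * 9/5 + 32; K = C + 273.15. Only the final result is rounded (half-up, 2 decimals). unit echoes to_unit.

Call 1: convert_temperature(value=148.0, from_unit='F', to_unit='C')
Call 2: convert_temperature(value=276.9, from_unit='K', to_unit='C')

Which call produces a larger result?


Call 1:
  To C: (148 - 32) * 5/9 = 64.444444
  Target is C: 64.444444
  Round to 2 decimals: 64.44
  -> 64.44 C
Call 2:
  To C: 276.9 - 273.15 = 3.75
  Target is C: 3.75
  Round to 2 decimals: 3.75
  -> 3.75 C
Call 1 (64.44 C)


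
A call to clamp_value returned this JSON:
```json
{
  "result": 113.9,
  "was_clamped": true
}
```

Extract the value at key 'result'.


113.9


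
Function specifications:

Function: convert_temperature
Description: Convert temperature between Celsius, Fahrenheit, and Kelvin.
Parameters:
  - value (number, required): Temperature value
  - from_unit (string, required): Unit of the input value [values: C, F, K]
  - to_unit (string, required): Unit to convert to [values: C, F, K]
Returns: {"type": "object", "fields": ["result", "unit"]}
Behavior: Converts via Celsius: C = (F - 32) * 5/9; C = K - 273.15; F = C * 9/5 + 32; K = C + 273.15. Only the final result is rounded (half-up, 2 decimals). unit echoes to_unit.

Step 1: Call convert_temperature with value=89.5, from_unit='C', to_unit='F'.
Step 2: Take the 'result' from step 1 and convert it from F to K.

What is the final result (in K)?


Step 1: convert_temperature(value=89.5, from_unit=C, to_unit=F)
  Input already in C: 89.5
  To F: 89.5 * 9/5 + 32 = 193.1
  Round to 2 decimals: 193.1
  -> result = 193.1 F
Step 2: convert_temperature(value=193.1, from_unit=F, to_unit=K)
  To C: (193.1 - 32) * 5/9 = 89.5
  To K: 89.5 + 273.15 = 362.65
  Round to 2 decimals: 362.65
  -> result = 362.65 K
362.65 K


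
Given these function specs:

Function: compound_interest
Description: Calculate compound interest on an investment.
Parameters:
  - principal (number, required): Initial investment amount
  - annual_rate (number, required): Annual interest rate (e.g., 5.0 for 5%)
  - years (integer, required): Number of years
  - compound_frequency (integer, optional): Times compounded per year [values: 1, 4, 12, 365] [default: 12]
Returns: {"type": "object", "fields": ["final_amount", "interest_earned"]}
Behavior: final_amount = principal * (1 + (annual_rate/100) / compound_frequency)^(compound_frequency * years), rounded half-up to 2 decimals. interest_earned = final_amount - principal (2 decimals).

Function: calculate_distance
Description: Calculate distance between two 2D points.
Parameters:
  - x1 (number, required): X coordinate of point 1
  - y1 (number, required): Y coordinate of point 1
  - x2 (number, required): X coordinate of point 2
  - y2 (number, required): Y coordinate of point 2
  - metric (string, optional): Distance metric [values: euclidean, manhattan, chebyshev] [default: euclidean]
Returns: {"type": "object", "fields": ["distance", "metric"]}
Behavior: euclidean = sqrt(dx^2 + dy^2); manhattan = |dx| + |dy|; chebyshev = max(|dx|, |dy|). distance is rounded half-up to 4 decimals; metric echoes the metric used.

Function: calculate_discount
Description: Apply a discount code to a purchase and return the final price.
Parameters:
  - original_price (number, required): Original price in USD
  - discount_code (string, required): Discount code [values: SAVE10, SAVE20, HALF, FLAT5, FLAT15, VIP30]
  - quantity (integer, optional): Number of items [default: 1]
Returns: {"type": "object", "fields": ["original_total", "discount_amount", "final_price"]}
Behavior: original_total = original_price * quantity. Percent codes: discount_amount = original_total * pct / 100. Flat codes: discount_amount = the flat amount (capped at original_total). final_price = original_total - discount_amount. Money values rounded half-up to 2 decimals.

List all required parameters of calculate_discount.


Parameters of calculate_discount and their required/optional flag:
  original_price: required
  discount_code: required
  quantity: optional
discount_code, original_price


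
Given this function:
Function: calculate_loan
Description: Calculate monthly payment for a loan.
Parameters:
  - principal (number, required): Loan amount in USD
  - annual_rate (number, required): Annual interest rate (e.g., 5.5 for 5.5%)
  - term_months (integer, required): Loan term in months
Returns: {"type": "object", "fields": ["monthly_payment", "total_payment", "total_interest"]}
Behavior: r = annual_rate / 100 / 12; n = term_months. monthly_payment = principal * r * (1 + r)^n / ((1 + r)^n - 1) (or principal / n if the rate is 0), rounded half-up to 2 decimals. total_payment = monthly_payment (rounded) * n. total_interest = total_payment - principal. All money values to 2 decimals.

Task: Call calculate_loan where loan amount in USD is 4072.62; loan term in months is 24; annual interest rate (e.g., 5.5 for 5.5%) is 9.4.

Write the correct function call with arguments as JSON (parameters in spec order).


Mapping each described value to its parameter name:
  'Loan amount in USD' -> principal = 4072.62
  'Loan term in months' -> term_months = 24
  'Annual interest rate (e.g., 5.5 for 5.5%)' -> annual_rate = 9.4
calculate_loan({"principal": 4072.62, "annual_rate": 9.4, "term_months": 24})


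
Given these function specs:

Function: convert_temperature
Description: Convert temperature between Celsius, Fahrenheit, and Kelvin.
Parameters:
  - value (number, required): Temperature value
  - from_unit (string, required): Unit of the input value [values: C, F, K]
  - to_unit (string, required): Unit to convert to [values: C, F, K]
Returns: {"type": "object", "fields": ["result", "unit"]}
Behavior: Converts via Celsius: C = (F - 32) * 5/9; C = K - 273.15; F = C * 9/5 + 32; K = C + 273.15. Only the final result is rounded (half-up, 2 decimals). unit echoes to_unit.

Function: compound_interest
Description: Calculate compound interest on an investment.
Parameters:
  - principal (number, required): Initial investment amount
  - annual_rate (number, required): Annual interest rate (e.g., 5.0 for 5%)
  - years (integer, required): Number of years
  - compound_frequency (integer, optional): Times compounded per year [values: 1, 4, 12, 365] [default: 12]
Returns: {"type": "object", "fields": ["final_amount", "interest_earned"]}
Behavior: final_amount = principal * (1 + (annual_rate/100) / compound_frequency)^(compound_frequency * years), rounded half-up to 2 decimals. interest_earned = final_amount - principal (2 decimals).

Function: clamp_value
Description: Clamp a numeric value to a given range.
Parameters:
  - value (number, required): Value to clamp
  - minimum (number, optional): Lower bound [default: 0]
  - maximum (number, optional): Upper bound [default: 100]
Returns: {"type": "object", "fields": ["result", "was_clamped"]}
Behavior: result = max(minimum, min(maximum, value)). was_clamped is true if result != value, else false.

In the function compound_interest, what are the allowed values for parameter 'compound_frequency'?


The compound_interest spec declares:
  - compound_frequency (integer, optional): Times compounded per year [values: 1, 4, 12, 365] [default: 12]
Allowed values:
1, 4, 12, 365


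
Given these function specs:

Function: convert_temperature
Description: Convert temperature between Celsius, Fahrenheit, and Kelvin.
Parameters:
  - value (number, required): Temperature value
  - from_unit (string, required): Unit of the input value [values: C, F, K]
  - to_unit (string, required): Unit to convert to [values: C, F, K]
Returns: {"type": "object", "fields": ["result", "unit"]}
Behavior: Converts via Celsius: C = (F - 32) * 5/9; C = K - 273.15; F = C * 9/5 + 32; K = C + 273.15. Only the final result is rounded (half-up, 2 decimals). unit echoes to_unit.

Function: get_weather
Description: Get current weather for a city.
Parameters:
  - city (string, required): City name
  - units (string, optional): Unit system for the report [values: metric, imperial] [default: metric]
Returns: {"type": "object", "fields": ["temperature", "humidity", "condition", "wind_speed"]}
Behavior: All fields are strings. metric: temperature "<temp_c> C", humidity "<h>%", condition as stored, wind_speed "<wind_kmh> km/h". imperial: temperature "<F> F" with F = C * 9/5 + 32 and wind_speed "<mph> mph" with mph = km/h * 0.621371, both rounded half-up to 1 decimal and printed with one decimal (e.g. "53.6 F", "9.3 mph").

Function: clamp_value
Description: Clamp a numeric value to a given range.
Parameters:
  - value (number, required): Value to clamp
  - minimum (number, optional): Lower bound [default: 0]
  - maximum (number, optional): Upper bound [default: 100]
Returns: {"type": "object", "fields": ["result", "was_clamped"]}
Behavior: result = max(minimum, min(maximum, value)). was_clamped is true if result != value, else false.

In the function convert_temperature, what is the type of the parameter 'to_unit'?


The convert_temperature spec declares:
  - to_unit (string, required): Unit to convert to [values: C, F, K]
Type:
string


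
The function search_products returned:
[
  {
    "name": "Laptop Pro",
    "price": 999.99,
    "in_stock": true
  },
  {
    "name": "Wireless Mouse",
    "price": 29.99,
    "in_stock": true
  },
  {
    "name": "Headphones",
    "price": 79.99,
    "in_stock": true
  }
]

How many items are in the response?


Items: Laptop Pro, Wireless Mouse, Headphones
3


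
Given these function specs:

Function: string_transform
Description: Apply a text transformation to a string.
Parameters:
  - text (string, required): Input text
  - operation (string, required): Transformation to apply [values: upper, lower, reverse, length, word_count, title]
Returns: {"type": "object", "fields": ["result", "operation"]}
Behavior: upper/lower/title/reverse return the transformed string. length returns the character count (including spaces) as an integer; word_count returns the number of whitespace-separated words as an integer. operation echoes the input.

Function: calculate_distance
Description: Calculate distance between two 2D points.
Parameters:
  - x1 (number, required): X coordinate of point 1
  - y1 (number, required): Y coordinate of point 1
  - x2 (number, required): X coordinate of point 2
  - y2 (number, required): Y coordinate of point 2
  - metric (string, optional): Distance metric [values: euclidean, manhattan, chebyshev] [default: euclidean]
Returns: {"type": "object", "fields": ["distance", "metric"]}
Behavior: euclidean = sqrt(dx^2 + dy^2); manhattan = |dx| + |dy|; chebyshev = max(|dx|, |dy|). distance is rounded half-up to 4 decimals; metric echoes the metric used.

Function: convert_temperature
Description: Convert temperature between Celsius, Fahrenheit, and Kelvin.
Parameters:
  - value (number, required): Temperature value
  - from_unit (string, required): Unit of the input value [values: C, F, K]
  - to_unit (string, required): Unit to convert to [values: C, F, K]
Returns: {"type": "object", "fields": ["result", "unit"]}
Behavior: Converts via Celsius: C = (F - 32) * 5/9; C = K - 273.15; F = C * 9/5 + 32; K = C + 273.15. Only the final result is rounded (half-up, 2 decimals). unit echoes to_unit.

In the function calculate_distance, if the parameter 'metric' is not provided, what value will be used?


The calculate_distance spec declares:
  - metric (string, optional): Distance metric [values: euclidean, manhattan, chebyshev] [default: euclidean]
Default:
euclidean


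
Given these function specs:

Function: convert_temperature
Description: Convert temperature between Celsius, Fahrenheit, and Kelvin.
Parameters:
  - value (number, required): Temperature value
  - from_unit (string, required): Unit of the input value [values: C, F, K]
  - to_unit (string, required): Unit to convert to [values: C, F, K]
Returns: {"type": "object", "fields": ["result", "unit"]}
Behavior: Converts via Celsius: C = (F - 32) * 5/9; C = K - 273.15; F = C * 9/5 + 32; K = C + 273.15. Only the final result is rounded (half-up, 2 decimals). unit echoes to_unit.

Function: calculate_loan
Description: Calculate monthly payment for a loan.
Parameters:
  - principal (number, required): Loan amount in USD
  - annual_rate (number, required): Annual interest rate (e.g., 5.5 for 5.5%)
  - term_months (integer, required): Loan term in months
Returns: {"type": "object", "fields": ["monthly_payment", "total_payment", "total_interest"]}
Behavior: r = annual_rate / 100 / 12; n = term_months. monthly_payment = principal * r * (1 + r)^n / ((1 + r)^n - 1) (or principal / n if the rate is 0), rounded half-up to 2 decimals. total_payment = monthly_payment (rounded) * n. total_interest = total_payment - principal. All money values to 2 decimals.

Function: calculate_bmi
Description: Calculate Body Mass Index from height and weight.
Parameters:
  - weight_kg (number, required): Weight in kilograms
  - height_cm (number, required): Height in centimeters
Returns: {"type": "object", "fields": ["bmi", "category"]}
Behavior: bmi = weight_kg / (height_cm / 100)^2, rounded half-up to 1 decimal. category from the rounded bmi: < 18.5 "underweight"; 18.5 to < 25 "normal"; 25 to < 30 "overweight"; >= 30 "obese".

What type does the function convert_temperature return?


The convert_temperature spec declares Returns: {"type": "object", "fields": ["result", "unit"]}
Type:
object


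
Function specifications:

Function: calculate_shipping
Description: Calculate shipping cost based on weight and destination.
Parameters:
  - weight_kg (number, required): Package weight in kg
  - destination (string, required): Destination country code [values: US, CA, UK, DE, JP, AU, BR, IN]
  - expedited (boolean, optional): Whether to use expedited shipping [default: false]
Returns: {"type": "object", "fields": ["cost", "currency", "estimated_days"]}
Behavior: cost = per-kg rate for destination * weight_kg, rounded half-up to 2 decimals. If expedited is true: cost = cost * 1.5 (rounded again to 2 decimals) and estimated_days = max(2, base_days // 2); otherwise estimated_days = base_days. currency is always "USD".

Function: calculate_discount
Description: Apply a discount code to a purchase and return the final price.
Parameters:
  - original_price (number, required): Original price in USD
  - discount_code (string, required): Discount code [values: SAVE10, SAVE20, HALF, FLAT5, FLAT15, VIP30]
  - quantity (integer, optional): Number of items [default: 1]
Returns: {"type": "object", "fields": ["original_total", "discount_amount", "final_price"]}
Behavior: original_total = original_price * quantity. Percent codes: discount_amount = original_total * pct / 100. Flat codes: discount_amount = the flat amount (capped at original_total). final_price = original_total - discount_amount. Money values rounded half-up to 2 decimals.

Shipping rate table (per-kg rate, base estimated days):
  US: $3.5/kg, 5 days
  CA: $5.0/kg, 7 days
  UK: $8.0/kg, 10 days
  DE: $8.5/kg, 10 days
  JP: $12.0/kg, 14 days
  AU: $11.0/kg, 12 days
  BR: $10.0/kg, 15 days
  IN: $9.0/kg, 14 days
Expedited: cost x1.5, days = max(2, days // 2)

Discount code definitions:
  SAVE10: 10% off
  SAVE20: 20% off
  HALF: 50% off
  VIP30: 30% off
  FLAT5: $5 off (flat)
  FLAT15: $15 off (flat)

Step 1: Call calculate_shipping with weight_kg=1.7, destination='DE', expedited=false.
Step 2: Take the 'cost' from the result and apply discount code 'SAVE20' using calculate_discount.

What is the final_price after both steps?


Step 1: calculate_shipping(weight_kg=1.7, destination=DE, expedited=false)
  Rate for DE: $8.5/kg, base 10 days
  cost = 8.5 * 1.7 = 14.45 -> 14.45
  expedited not set/false: estimated_days = 10
  -> cost = 14.45 USD
Step 2: calculate_discount(original_price=14.45, discount_code=SAVE20, quantity=1)
  original_total = 14.45 * 1 = 14.45
  SAVE20 = 20% off: discount_amount = 14.45 * 20/100 = 2.89 -> 2.89
  final_price = 14.45 - 2.89 = 11.56
  -> final_price = 11.56
$11.56


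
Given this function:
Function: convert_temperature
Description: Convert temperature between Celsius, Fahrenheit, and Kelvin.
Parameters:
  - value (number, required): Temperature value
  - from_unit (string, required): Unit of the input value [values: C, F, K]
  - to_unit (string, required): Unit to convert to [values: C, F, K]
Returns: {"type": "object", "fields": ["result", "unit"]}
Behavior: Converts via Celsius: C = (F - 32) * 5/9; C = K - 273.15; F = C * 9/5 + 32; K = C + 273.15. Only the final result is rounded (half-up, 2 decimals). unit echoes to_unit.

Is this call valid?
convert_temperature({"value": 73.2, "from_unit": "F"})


Checking required parameters...
Missing required parameter: to_unit
Invalid - missing required parameter 'to_unit'


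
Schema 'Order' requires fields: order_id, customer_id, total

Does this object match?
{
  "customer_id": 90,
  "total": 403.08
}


Checking required fields...
Missing: order_id
Invalid - missing required field 'order_id'


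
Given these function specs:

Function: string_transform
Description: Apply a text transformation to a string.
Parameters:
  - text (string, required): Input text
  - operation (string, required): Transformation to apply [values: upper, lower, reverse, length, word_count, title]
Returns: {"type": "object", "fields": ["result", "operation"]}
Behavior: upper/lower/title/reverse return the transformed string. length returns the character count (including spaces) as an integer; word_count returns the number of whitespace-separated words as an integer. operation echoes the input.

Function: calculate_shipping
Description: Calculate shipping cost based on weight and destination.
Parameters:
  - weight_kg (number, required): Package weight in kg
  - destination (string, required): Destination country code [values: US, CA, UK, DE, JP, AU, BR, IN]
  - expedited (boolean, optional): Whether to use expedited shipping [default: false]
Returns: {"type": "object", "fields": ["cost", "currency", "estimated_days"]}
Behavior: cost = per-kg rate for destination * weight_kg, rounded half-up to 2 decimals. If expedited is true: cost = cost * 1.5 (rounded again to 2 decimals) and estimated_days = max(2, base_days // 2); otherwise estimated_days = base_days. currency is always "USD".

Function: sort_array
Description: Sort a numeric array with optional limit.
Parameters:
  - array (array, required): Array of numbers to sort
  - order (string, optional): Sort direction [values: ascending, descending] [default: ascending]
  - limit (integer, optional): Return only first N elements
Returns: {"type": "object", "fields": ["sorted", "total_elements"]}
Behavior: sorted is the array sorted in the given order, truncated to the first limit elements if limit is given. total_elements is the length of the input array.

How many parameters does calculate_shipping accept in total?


Parameters of calculate_shipping: weight_kg (required), destination (required), expedited (optional)
Total:
3


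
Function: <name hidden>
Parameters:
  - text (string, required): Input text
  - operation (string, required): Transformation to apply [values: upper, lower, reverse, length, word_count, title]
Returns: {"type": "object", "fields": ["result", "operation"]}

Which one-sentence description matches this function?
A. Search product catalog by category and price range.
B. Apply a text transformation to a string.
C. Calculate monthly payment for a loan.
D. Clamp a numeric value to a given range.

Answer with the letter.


Parameters text, operation and return ["result", "operation"] fit: Apply a text transformation to a string.
B


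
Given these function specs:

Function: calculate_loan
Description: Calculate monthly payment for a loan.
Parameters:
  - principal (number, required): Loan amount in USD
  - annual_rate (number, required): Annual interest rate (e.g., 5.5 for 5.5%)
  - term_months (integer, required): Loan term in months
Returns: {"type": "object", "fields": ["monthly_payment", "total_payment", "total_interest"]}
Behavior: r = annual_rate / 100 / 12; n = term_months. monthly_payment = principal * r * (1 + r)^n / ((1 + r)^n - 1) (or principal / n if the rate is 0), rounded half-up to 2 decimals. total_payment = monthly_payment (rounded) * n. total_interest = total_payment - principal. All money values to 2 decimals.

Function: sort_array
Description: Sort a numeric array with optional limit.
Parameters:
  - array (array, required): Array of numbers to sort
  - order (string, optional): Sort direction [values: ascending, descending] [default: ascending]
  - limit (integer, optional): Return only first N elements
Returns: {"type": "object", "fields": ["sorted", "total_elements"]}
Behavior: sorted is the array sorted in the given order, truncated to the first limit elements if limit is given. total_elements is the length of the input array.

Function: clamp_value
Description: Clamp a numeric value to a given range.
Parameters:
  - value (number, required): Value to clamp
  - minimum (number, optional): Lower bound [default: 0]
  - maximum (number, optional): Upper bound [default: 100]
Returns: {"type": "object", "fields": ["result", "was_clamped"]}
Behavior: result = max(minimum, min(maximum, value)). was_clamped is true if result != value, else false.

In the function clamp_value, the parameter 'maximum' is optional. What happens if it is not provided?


The clamp_value spec declares:
  - maximum (number, optional): Upper bound [default: 100]
It defaults to 100
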